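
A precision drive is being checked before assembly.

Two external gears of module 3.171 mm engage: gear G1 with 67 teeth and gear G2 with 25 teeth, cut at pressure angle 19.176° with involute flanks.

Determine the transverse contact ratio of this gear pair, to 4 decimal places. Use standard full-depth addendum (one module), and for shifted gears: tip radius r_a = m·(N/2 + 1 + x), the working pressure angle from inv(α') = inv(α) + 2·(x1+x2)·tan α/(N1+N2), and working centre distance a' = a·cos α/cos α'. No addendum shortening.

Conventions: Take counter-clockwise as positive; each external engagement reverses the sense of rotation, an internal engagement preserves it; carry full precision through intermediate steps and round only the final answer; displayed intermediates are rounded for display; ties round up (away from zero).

class = single-mesh tooth geometry [involute pair 67T × 25T, m = 3.171]
base radii: r_b1 = 100.334310, r_b2 = 37.438175
tip radii: r_a1 = 109.399500, r_a2 = 42.808500
no profile shift: α' = α, a' = a
action lengths: √(r_a1²−r_b1²) = 43.603633, √(r_a2²−r_b2²) = 20.759352
base pitch p_b = π·m·cos α = 9.409240
CR = (43.603633 + 20.759352 − 145.866000·sin 19.17600°)/9.409240 = 1.748306
contact ratio ≈ 1.7483

1.7483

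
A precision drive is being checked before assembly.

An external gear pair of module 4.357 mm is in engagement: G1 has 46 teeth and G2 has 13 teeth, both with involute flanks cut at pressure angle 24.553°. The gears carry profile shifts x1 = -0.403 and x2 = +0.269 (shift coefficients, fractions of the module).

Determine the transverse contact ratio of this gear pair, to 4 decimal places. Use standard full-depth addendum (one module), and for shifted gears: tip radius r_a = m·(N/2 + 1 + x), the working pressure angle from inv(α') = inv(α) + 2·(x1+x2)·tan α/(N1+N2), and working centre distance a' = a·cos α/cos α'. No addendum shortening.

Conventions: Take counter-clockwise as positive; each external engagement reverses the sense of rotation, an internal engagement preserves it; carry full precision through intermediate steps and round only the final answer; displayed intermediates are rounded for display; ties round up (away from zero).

1.4095

class = single-mesh tooth geometry [involute pair 46T × 13T, m = 4.357]
base radii: r_b1 = 91.149649, r_b2 = 25.759683
tip radii: r_a1 = 102.812129, r_a2 = 33.849533
inv(α') = inv(24.553°) + 2·(-0.403+0.269)·tan α/(46+13) = 0.02623802  ⇒  α' = 23.96768°
a' = a·cos α / cos α' = 128.5315·cos 24.553°/cos 23.96768° = 127.941086
action lengths: √(r_a1²−r_b1²) = 47.561280, √(r_a2²−r_b2²) = 21.959727
base pitch p_b = π·m·cos α = 12.450220
CR = (47.561280 + 21.959727 − 127.941086·sin 23.96768°)/12.450220 = 1.409502
contact ratio ≈ 1.4095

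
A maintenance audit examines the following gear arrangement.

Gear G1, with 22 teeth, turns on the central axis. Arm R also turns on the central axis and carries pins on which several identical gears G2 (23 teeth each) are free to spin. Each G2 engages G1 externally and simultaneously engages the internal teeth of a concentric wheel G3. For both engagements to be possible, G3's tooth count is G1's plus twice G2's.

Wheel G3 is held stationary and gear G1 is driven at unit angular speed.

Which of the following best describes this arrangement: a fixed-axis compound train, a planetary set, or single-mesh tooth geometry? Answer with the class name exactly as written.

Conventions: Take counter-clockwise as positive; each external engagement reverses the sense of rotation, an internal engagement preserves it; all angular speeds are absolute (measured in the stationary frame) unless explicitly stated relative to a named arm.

class = planetary set [G3 = 22+2·23 = 68; Willis about the carrier]
classification: planetary set

planetary set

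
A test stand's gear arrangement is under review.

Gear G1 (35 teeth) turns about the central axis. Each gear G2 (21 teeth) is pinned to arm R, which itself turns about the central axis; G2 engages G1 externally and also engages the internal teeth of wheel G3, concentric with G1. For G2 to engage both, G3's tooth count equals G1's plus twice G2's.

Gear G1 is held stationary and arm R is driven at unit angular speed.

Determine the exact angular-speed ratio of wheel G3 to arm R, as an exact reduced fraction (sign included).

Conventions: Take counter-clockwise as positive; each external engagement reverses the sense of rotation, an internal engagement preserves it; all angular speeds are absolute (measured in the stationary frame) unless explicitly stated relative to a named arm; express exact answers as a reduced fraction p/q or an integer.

16/11

recognized (axles ride arm R): planetary set, 35/21/77 teeth
ring teeth: 35 + 2·21 = 77
35(ω_sun−ω_arm) = −77(ω_ring−ω_arm),  ω_sun = 0, ω_arm = 1
ω_ring = 1 − (35/77)(0−1) = 16/11
ω_out/ω_in = 16/11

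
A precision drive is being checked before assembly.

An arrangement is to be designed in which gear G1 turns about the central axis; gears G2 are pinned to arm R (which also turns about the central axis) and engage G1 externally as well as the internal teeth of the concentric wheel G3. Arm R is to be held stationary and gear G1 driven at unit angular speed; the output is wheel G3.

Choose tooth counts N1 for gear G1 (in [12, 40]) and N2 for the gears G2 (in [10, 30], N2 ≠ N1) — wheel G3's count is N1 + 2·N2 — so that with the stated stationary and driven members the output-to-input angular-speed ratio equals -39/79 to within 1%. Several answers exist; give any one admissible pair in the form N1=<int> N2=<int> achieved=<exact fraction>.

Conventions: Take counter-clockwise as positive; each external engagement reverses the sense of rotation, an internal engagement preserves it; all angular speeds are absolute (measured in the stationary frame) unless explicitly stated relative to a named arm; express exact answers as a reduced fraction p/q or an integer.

planetary set to be sized for -39/79 (Willis relation)
Willis with ω_arm = 0: ω_ring/ω_sun = −N1/N3; set equal to -39/79  ⇒  N3/N1 = −1/(-39/79) = 79/39
N3 = N1 + 2·N2  ⇒  N2/N1 = (N3/N1 − 1)/2 = (79/39 − 1)/2 = 20/39
smallest multiple with N1 ≥ 12 and N2 ≥ 10: k = 1  ⇒  N1 = 1·39 = 39, N2 = 1·20 = 20 (N1 ≤ 40, N2 ≤ 30, N2 ≠ N1 ✓), N3 = 39 + 2·20 = 79
check: −N1/N3 with N1 = 39, N3 = 79 gives -39/79; |achieved − target| = 0 ≤ 39/7900 ✓

N1=39 N2=20 achieved=-39/79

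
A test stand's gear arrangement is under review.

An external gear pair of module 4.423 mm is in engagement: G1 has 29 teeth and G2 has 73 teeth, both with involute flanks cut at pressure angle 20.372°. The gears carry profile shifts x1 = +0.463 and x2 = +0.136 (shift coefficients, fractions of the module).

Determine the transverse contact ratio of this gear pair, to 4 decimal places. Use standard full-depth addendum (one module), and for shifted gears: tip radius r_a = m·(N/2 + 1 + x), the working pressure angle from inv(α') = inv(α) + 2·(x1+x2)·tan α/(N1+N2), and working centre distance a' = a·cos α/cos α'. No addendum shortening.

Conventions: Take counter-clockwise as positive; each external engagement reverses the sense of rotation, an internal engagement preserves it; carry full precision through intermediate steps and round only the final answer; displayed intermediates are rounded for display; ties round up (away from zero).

recognized (one external pair, fixed centres): single-mesh tooth geometry, m = 4.423, N1 = 29, N2 = 73
base radii: r_b1 = 60.122092, r_b2 = 151.341818
tip radii: r_a1 = 70.604349, r_a2 = 166.464028
inv(α') = inv(20.372°) + 2·(+0.463+0.136)·tan α/(29+73) = 0.02014344  ⇒  α' = 22.03142°
a' = a·cos α / cos α' = 225.5730·cos 20.372°/cos 22.03142° = 228.121747
action lengths: √(r_a1²−r_b1²) = 37.017673, √(r_a2²−r_b2²) = 69.324792
base pitch p_b = π·m·cos α = 13.026146
CR = (37.017673 + 69.324792 − 228.121747·sin 22.03142°)/13.026146 = 1.594531
contact ratio ≈ 1.5945

1.5945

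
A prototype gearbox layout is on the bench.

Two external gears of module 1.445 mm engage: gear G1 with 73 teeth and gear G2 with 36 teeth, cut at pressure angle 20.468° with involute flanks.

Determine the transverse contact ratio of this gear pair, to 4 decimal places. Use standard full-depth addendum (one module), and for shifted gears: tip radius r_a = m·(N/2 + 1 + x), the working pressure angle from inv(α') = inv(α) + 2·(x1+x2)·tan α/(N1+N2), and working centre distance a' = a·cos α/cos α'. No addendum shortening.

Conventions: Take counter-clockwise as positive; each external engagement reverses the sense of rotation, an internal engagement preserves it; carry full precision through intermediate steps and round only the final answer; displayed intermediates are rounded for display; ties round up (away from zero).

1.7284

recognized (one external pair, fixed centres): single-mesh tooth geometry, m = 1.445, N1 = 73, N2 = 36
base radii: r_b1 = 49.412741, r_b2 = 24.367927
tip radii: r_a1 = 54.187500, r_a2 = 27.455000
no profile shift: α' = α, a' = a
action lengths: √(r_a1²−r_b1²) = 22.241092, √(r_a2²−r_b2²) = 12.648365
base pitch p_b = π·m·cos α = 4.253006
CR = (22.241092 + 12.648365 − 78.752500·sin 20.46800°)/4.253006 = 1.728414
contact ratio ≈ 1.7284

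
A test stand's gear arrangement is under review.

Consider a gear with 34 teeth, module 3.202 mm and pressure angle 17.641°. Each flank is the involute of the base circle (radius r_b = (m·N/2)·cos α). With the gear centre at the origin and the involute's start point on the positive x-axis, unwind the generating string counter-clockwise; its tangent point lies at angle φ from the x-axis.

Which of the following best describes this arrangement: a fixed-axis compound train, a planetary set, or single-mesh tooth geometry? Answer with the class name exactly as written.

topology: single-mesh involute geometry — m = 3.202, N = 34
classification: single-mesh tooth geometry

single-mesh tooth geometry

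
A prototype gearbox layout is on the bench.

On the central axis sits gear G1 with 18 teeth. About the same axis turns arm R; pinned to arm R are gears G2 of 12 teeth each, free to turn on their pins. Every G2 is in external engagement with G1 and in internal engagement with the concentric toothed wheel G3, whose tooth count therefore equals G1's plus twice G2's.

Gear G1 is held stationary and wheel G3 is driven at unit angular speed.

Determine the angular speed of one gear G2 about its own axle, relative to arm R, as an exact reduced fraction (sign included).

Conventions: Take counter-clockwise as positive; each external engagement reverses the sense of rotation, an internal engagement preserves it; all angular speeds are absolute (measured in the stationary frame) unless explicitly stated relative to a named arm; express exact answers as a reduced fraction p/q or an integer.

planetary set (18T centre, 12T on arm, 42T internal) — Willis relation
ring teeth: 18 + 2·12 = 42
18(ω_sun−ω_arm) = −42(ω_ring−ω_arm),  ω_sun = 0, ω_ring = 1
18(0−ω_arm) = −42(1−ω_arm)  ⇒  60·ω_arm = 42  ⇒  ω_arm = 7/10
sun–planet mesh: 18·(0−7/10) = −12·(ω_p−ω_arm)  ⇒  ω_p−ω_arm = 21/20
exact speed ratio = 21/20

21/20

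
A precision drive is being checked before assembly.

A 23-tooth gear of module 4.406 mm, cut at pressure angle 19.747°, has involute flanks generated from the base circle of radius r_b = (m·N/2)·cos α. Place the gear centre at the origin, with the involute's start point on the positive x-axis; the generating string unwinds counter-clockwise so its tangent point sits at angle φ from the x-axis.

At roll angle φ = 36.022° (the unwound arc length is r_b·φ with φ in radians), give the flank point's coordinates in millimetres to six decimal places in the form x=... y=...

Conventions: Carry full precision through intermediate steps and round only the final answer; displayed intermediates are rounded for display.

topology: single-mesh involute geometry — m = 4.406, N = 23
pitch radius r_p = m·N/2 = 4.406·23/2 = 50.669000
base radius r_b = r_p·cos α = 50.669000·cos 19.747° = 47.689344
roll angle φ = 36.022° = 0.62870250 rad
x = r_b·(cos φ + φ·sin φ) = 56.203255
y = r_b·(sin φ − φ·cos φ) = 3.796395

x=56.203255 y=3.796395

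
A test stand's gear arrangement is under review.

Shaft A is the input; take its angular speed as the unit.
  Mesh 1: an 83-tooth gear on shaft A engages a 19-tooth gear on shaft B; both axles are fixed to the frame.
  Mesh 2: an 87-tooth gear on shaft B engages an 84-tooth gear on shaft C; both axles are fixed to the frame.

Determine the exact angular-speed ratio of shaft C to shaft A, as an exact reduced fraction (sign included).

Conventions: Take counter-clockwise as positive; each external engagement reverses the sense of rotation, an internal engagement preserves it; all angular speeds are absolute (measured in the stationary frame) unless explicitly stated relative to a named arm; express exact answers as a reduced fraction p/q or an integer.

class = fixed-axis compound train [2 meshes; 2 ratios multiply, 2 sense flips]
mesh 1 [83T→19T]: running ratio 83/19, sense −
mesh 2 [87T→84T]: running ratio 2407/532, sense +
ω_out/ω_in = 2407/532

2407/532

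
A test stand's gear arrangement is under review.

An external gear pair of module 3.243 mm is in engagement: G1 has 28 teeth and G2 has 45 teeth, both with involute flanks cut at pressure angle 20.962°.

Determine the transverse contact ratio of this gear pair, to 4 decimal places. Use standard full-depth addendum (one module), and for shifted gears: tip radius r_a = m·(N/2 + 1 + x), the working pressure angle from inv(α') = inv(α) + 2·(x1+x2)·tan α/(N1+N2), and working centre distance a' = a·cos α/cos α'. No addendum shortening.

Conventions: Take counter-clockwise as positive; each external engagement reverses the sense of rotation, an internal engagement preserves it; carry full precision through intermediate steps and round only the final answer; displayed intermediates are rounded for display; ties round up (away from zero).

1.6437

class = single-mesh tooth geometry [involute pair 28T × 45T, m = 3.243]
base radii: r_b1 = 42.397200, r_b2 = 68.138358
tip radii: r_a1 = 48.645000, r_a2 = 76.210500
no profile shift: α' = α, a' = a
action lengths: √(r_a1²−r_b1²) = 23.849810, √(r_a2²−r_b2²) = 34.135092
base pitch p_b = π·m·cos α = 9.513909
CR = (23.849810 + 34.135092 − 118.369500·sin 20.96200°)/9.513909 = 1.643737
contact ratio ≈ 1.6437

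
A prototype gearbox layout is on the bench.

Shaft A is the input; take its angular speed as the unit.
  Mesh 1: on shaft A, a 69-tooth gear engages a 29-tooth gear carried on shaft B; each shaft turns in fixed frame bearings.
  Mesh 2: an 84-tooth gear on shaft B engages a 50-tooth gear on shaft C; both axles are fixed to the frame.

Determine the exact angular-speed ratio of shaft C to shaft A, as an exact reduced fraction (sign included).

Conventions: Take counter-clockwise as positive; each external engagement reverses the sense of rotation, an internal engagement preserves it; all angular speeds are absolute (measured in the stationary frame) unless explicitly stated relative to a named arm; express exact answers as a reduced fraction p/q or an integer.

2898/725

class = fixed-axis compound train [2 meshes; 2 ratios multiply, 2 sense flips]
mesh 1 [69T→29T]: running ratio 69/29, sense −
mesh 2 [84T→50T]: running ratio 2898/725, sense +
ω_out/ω_in = 2898/725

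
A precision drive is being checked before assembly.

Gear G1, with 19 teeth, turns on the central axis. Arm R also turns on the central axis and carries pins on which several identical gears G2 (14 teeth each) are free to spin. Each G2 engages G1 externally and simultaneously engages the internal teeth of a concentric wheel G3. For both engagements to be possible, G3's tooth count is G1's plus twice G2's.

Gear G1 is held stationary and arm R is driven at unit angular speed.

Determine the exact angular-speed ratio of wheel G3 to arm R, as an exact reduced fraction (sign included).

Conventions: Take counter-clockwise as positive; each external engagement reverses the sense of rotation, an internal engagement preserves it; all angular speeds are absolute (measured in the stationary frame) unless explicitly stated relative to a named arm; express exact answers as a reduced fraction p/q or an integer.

topology: planetary set — G1 19T / G2 14T / G3 47T, arm = carrier (Willis)
ring teeth: 19 + 2·14 = 47
19(ω_sun−ω_arm) = −47(ω_ring−ω_arm),  ω_sun = 0, ω_arm = 1
ω_ring = 1 − (19/47)(0−1) = 66/47
ω_out/ω_in = 66/47

66/47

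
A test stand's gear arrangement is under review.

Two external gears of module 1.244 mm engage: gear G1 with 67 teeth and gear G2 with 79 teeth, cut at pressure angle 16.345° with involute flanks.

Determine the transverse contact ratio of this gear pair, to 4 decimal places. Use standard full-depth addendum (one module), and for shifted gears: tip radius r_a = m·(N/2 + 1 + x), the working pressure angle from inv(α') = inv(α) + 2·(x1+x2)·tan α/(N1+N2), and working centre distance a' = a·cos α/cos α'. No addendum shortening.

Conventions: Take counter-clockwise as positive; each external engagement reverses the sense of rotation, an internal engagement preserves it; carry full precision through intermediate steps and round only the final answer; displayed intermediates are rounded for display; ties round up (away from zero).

2.0730

recognized (one external pair, fixed centres): single-mesh tooth geometry, m = 1.244, N1 = 67, N2 = 79
base radii: r_b1 = 39.989727, r_b2 = 47.152066
tip radii: r_a1 = 42.918000, r_a2 = 50.382000
no profile shift: α' = α, a' = a
action lengths: √(r_a1²−r_b1²) = 15.581286, √(r_a2²−r_b2²) = 17.749045
base pitch p_b = π·m·cos α = 3.750192
CR = (15.581286 + 17.749045 − 90.812000·sin 16.34500°)/3.750192 = 2.072954
contact ratio ≈ 2.0730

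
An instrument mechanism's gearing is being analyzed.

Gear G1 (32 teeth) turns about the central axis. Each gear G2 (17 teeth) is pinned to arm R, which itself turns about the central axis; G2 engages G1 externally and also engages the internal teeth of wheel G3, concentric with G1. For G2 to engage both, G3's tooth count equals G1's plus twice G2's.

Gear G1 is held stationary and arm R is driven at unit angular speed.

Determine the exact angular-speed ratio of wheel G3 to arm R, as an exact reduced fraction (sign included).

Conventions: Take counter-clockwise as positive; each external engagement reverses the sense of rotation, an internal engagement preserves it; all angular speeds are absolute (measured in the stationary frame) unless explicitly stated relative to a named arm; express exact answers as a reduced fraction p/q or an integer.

49/33

planetary set (32T centre, 17T on arm, 66T internal) — Willis relation
ring teeth: 32 + 2·17 = 66
32(ω_sun−ω_arm) = −66(ω_ring−ω_arm),  ω_sun = 0, ω_arm = 1
ω_ring = 1 − (32/66)(0−1) = 49/33
ω_out/ω_in = 49/33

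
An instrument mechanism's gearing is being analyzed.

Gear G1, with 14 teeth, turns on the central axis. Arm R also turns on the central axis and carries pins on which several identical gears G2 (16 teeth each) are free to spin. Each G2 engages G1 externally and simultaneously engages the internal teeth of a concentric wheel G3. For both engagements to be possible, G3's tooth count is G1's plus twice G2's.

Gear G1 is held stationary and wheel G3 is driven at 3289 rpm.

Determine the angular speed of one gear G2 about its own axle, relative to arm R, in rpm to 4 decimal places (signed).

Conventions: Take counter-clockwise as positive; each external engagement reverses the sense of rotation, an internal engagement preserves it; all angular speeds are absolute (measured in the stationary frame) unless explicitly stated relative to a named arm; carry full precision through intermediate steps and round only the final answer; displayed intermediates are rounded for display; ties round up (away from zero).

+2206.3708 rpm

topology: planetary set — G1 14T / G2 16T / G3 46T, arm = carrier (Willis)
normalise by the input: solve with ω_ring = 1, then scale by 3289 rpm
ring teeth: 14 + 2·16 = 46
14(ω_sun−ω_arm) = −46(ω_ring−ω_arm),  ω_sun = 0, ω_ring = 1
14(0−ω_arm) = −46(1−ω_arm)  ⇒  60·ω_arm = 46  ⇒  ω_arm = 23/30
sun–planet mesh: 14·(0−23/30) = −16·(ω_p−ω_arm)  ⇒  ω_p−ω_arm = 161/240
scale: ω_p−ω_arm = 161/240 × 3289 rpm = +2206.3708 rpm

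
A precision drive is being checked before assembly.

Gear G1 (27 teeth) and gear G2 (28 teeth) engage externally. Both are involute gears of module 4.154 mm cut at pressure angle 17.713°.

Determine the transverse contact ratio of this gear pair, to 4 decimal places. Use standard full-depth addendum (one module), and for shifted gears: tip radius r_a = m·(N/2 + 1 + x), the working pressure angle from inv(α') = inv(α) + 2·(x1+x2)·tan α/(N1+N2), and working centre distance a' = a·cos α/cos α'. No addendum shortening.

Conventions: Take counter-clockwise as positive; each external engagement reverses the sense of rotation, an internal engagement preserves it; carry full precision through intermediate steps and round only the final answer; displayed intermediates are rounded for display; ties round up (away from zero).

single-mesh involute tooth geometry (27T engaging 28T at module 4.154)
base radii: r_b1 = 53.420433, r_b2 = 55.398968
tip radii: r_a1 = 60.233000, r_a2 = 62.310000
no profile shift: α' = α, a' = a
action lengths: √(r_a1²−r_b1²) = 27.825736, √(r_a2²−r_b2²) = 28.521754
base pitch p_b = π·m·cos α = 12.431499
CR = (27.825736 + 28.521754 − 114.235000·sin 17.71300°)/12.431499 = 1.736845
contact ratio ≈ 1.7368

1.7368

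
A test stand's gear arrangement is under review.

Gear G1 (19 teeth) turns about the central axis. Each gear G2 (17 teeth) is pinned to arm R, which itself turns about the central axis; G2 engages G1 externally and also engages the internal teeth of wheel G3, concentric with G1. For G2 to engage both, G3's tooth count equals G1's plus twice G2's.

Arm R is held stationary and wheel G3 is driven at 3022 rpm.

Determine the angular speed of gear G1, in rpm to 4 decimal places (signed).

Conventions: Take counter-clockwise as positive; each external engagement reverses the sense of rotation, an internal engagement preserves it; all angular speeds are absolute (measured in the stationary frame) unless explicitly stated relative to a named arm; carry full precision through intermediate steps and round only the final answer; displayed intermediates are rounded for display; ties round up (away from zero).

planetary set (19T centre, 17T on arm, 53T internal) — Willis relation
normalise by the input: solve with ω_ring = 1, then scale by 3022 rpm
ring teeth: 19 + 2·17 = 53
19(ω_sun−ω_arm) = −53(ω_ring−ω_arm),  ω_arm = 0, ω_ring = 1
ω_sun = 0 − (53/19)(1−0) = -53/19
scale: ω_sun = -53/19 × 3022 rpm = -8429.7895 rpm

-8429.7895 rpm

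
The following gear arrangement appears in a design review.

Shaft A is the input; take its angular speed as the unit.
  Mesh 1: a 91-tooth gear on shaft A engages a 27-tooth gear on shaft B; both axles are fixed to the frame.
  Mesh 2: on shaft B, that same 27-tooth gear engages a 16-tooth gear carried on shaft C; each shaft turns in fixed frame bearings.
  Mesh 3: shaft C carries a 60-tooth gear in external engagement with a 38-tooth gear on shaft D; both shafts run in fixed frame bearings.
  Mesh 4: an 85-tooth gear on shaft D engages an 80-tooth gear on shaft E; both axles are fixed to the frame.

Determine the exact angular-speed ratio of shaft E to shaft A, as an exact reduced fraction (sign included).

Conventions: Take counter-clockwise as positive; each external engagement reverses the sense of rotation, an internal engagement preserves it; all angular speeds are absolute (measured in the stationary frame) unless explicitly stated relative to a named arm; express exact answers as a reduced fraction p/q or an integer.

23205/2432

class = fixed-axis compound train [4 meshes; 4 ratios multiply, 4 sense flips]
mesh 1 [91T→27T]: running ratio 91/27, sense −
mesh 2 [27T→16T]: running ratio 91/16, sense +
mesh 3 [60T→38T]: running ratio 1365/152, sense −
mesh 4 [85T→80T]: running ratio 23205/2432, sense +
ω_out/ω_in = 23205/2432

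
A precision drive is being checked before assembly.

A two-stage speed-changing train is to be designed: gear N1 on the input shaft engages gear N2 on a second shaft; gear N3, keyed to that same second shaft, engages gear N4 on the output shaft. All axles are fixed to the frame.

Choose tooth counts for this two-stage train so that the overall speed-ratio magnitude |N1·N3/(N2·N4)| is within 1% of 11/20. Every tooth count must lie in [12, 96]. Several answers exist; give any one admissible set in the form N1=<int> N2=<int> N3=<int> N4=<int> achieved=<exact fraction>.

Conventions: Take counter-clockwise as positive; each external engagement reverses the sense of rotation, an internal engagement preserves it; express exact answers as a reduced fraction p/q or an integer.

2-stage fixed-axis compound train for ratio 11/20
target = 11/20 in lowest terms: an exact hit needs N1·N3 = k·11 and N2·N4 = k·20 for one integer k, every count in [12, 96]; additionally prefer no 1:1 stage (N1 ≠ N2, N3 ≠ N4)
k = 1…23: no 1:1-free in-range split of k·11 and k·20 into factor pairs; take k = 24
k = 24: N1·N3 = 264 = 12·22, N2·N4 = 480 = 40·12
achieved = 12·22/(40·12) = 11/20; |achieved − target| = 0 ≤ 11/2000 ✓

N1=12 N2=40 N3=22 N4=12 achieved=11/20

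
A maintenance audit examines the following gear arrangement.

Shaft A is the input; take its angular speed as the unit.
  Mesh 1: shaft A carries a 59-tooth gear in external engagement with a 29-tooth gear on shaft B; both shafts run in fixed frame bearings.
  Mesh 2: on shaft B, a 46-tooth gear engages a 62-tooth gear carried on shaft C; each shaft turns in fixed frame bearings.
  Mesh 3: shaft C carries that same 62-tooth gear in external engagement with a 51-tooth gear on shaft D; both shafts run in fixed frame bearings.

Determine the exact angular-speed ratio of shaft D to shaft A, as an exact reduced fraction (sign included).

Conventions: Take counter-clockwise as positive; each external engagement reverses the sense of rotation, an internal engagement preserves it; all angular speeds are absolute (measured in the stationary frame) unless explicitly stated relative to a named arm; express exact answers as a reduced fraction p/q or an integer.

class = fixed-axis compound train [3 meshes; 3 ratios multiply, 3 sense flips]
mesh 1 [59T→29T]: running ratio 59/29, sense −
mesh 2 [46T→62T]: running ratio 1357/899, sense +
mesh 3 [62T→51T]: running ratio 2714/1479, sense −
ω_out/ω_in = -2714/1479

-2714/1479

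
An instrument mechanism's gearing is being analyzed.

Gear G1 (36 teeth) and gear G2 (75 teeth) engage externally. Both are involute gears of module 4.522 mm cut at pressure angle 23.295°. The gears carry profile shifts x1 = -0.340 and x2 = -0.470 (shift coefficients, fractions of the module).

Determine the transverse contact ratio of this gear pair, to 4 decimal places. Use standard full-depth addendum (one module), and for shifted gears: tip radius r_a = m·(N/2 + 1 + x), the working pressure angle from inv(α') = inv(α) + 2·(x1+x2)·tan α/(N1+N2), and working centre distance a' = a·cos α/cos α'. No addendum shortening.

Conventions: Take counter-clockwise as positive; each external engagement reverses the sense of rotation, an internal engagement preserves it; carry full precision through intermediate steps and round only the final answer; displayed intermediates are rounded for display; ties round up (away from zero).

class = single-mesh tooth geometry [involute pair 36T × 75T, m = 4.522]
base radii: r_b1 = 74.760671, r_b2 = 155.751398
tip radii: r_a1 = 84.380520, r_a2 = 171.971660
inv(α') = inv(23.295°) + 2·(-0.340-0.470)·tan α/(36+75) = 0.01770623  ⇒  α' = 21.13948°
a' = a·cos α / cos α' = 250.9710·cos 23.295°/cos 21.13948° = 247.143533
action lengths: √(r_a1²−r_b1²) = 39.126899, √(r_a2²−r_b2²) = 72.909217
base pitch p_b = π·m·cos α = 13.048199
CR = (39.126899 + 72.909217 − 247.143533·sin 21.13948°)/13.048199 = 1.755520
contact ratio ≈ 1.7555

1.7555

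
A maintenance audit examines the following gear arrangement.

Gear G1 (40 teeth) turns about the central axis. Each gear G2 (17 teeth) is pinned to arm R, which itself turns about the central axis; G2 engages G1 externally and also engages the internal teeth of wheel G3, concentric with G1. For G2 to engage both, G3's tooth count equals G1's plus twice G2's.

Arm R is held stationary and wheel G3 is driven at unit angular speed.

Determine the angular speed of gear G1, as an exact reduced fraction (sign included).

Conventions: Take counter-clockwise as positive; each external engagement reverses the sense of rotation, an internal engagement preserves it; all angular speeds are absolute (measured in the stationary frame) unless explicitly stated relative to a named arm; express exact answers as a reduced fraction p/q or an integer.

-37/20

recognized (axles ride arm R): planetary set, 40/17/74 teeth
ring teeth: 40 + 2·17 = 74
40(ω_sun−ω_arm) = −74(ω_ring−ω_arm),  ω_arm = 0, ω_ring = 1
ω_sun = 0 − (74/40)(1−0) = -37/20
exact speed ratio = -37/20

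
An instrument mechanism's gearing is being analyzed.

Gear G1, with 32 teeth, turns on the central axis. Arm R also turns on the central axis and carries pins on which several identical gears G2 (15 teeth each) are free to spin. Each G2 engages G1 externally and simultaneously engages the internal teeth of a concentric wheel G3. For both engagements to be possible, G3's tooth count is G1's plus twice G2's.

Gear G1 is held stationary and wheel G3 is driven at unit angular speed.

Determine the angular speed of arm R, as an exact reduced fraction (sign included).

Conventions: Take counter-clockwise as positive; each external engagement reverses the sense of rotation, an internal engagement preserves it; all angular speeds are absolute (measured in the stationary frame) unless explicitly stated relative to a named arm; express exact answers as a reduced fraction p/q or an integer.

class = planetary set [G3 = 32+2·15 = 62; Willis about the carrier]
ring teeth: 32 + 2·15 = 62
32(ω_sun−ω_arm) = −62(ω_ring−ω_arm),  ω_sun = 0, ω_ring = 1
32(0−ω_arm) = −62(1−ω_arm)  ⇒  94·ω_arm = 62  ⇒  ω_arm = 31/47
exact speed ratio = 31/47

31/47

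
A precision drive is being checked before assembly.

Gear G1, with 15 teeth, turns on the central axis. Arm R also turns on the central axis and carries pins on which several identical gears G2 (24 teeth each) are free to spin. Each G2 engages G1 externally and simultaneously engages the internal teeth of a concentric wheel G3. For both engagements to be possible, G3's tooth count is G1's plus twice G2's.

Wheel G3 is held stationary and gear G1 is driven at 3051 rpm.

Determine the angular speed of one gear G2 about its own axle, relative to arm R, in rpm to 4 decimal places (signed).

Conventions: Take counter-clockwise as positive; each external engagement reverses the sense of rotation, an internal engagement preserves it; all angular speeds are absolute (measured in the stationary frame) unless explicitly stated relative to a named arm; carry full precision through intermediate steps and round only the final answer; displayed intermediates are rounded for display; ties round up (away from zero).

class = planetary set [G3 = 15+2·24 = 63; Willis about the carrier]
normalise by the input: solve with ω_sun = 1, then scale by 3051 rpm
ring teeth: 15 + 2·24 = 63
15(ω_sun−ω_arm) = −63(ω_ring−ω_arm),  ω_ring = 0, ω_sun = 1
15(1−ω_arm) = −63(0−ω_arm)  ⇒  78·ω_arm = 15  ⇒  ω_arm = 5/26
sun–planet mesh: 15·(1−5/26) = −24·(ω_p−ω_arm)  ⇒  ω_p−ω_arm = -105/208
scale: ω_p−ω_arm = -105/208 × 3051 rpm = -1540.1683 rpm

-1540.1683 rpm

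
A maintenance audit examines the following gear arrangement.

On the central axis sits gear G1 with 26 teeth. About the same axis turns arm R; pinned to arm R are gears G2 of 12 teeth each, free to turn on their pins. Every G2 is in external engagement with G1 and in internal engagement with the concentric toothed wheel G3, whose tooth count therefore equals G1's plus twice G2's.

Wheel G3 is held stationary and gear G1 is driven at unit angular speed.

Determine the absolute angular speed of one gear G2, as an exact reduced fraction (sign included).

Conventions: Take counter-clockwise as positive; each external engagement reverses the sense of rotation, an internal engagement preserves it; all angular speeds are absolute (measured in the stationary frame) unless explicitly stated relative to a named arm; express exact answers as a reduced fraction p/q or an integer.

-13/12

planetary set (26T centre, 12T on arm, 50T internal) — Willis relation
ring teeth: 26 + 2·12 = 50
26(ω_sun−ω_arm) = −50(ω_ring−ω_arm),  ω_ring = 0, ω_sun = 1
26(1−ω_arm) = −50(0−ω_arm)  ⇒  76·ω_arm = 26  ⇒  ω_arm = 13/38
sun–planet mesh: 26·(1−13/38) = −12·(ω_p−ω_arm)  ⇒  ω_p−ω_arm = -325/228
ω_p = 13/38 − 325/228 = -13/12
exact speed ratio = -13/12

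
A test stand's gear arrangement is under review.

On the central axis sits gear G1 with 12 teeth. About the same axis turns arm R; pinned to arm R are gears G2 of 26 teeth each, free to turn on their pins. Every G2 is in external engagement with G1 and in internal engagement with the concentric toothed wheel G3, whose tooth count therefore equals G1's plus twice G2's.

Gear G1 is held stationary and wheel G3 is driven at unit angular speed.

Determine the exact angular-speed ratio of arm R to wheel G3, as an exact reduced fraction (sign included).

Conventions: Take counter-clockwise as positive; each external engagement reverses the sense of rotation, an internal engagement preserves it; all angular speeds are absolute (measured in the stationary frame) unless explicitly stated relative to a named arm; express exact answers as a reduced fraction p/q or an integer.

planetary set (12T centre, 26T on arm, 64T internal) — Willis relation
ring teeth: 12 + 2·26 = 64
12(ω_sun−ω_arm) = −64(ω_ring−ω_arm),  ω_sun = 0, ω_ring = 1
12(0−ω_arm) = −64(1−ω_arm)  ⇒  76·ω_arm = 64  ⇒  ω_arm = 16/19
ω_out/ω_in = 16/19

16/19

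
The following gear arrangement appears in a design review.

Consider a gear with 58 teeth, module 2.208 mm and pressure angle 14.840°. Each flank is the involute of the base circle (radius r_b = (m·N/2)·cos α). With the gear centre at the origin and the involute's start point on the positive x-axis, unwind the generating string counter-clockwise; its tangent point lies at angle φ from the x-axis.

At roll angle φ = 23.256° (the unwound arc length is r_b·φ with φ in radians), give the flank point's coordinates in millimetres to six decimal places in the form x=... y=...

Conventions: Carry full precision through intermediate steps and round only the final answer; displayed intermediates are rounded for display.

x=66.786805 y=1.357088

class = single-mesh tooth geometry [base-circle involute, m = 2.208, 58T]
pitch radius r_p = m·N/2 = 2.208·58/2 = 64.032000
base radius r_b = r_p·cos α = 64.032000·cos 14.840° = 61.896201
roll angle φ = 23.256° = 0.40589377 rad
x = r_b·(cos φ + φ·sin φ) = 66.786805
y = r_b·(sin φ − φ·cos φ) = 1.357088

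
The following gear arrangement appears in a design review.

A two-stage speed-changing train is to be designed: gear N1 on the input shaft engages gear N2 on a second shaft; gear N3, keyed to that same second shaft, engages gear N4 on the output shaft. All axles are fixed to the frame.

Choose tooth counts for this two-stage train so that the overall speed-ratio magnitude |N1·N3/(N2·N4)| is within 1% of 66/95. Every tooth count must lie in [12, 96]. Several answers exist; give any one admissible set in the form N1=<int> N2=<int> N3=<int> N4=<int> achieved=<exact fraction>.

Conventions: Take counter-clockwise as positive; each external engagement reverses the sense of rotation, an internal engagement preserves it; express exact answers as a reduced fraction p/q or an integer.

N1=12 N2=19 N3=22 N4=20 achieved=66/95

design class (target 66/95): fixed-axis compound train
target = 66/95 in lowest terms: an exact hit needs N1·N3 = k·66 and N2·N4 = k·95 for one integer k, every count in [12, 96]; additionally prefer no 1:1 stage (N1 ≠ N2, N3 ≠ N4)
k = 1…3: no 1:1-free in-range split of k·66 and k·95 into factor pairs; take k = 4
k = 4: N1·N3 = 264 = 12·22, N2·N4 = 380 = 19·20
achieved = 12·22/(19·20) = 66/95; |achieved − target| = 0 ≤ 33/4750 ✓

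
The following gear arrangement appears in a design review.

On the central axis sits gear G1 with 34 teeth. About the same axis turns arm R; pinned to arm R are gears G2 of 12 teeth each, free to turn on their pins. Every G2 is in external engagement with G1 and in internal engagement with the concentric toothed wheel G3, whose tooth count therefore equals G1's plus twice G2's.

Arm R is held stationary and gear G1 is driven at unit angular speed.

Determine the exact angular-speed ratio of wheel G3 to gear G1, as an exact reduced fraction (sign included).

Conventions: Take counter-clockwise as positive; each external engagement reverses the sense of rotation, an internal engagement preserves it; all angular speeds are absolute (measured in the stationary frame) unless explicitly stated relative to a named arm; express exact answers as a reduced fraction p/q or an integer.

-17/29

topology: planetary set — G1 34T / G2 12T / G3 58T, arm = carrier (Willis)
ring teeth: 34 + 2·12 = 58
34(ω_sun−ω_arm) = −58(ω_ring−ω_arm),  ω_arm = 0, ω_sun = 1
ω_ring = 0 − (34/58)(1−0) = -17/29
ω_out/ω_in = -17/29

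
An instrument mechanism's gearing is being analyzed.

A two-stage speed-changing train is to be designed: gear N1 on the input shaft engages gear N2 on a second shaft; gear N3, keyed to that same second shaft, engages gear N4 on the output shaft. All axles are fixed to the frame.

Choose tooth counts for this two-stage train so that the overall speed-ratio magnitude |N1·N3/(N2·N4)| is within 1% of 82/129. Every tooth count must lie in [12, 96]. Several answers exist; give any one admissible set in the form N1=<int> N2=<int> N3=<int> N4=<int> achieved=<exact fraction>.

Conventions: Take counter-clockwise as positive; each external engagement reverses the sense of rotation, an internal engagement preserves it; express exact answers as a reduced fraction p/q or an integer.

N1=12 N2=18 N3=41 N4=43 achieved=82/129

class = fixed-axis compound train [2-stage, 82/129 wanted]
target = 82/129 in lowest terms: an exact hit needs N1·N3 = k·82 and N2·N4 = k·129 for one integer k, every count in [12, 96]; additionally prefer no 1:1 stage (N1 ≠ N2, N3 ≠ N4)
k = 1…5: no 1:1-free in-range split of k·82 and k·129 into factor pairs; take k = 6
k = 6: N1·N3 = 492 = 12·41, N2·N4 = 774 = 18·43
achieved = 12·41/(18·43) = 82/129; |achieved − target| = 0 ≤ 41/6450 ✓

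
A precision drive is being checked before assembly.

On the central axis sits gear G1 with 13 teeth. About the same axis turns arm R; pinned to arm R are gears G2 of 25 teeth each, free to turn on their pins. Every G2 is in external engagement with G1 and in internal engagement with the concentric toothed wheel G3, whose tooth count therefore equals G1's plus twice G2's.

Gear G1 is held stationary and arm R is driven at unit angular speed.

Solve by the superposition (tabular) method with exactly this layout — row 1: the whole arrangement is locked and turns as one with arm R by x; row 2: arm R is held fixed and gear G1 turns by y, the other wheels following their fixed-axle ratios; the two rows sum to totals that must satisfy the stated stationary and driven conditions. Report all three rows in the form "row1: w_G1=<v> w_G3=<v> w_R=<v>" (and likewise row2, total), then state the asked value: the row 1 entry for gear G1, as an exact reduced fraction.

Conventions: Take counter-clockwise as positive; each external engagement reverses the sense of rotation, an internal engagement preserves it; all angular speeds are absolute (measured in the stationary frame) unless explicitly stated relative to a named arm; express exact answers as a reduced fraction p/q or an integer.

row1: w_G1=1 w_G3=1 w_R=1
row2: w_G1=-1 w_G3=13/63 w_R=0
total: w_G1=0 w_G3=76/63 w_R=1
asked value: 1

topology: planetary set — G1 13T / G2 25T / G3 63T, arm = carrier (Willis)
row 1 — lock + rotate with arm: ω_sun = ω_ring = ω_arm = x
row 2 — arm fixed, fixed-axis ratios: sun y, ring −(13/63)·y, arm 0
boundary: total ω_sun = x + y = 0 and total ω_arm = x = 1  ⇒  y = -1, x = 1
row 2 ring = −(13/63)·(-1) = 13/63
totals (row 1 + row 2): sun 1 + (-1) = 0, ring 1 + 13/63 = 76/63, arm 1 + 0 = 1
asked cell (row1, sun) = 1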